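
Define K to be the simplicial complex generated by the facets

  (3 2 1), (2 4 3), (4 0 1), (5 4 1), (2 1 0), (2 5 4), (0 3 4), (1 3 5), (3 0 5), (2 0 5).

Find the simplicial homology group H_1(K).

Order the vertices as 0 < 1 < 2 < 3 < 4 < 5. Listing each simplex with vertices in this order, K has dimension 2 with simplices:

  0-simplices (6): [0], [1], [2], [3], [4], [5]
  1-simplices (15): [0,1], [0,2], [0,3], [0,4], [0,5], [1,2], [1,3], [1,4], [1,5], [2,3], [2,4], [2,5], [3,4], [3,5], [4,5]
  2-simplices (10): [0,1,2], [0,1,4], [0,2,5], [0,3,4], [0,3,5], [1,2,3], [1,3,5], [1,4,5], [2,3,4], [2,4,5]

giving chain groups C_0 ≅ Z^6, C_1 ≅ Z^15, C_2 ≅ Z^10.

∂_1: C_1 → C_0 sends each edge [p,q] (with p < q) to q − p. For instance
  ∂[3,4] = [4] − [3].
As a 6×15 matrix over Z this has rank 5, with invariant factors (1,1,1,1,1).

∂_2: C_2 → C_1 sends each 2-simplex [p,q,r] to [q,r] − [p,r] + [p,q]. For instance
  ∂[1,3,5] = [3,5] − [1,5] + [1,3],
  ∂[2,3,4] = [3,4] − [2,4] + [2,3].
This gives a 15×10 integer matrix of rank 10; reducing to Smith normal form yields diagonal entries (1,1,1,1,1,1,1,1,1,2).

From H_k ≅ ker(∂_k) / im(∂_{k+1}) we obtain:

  H_1: rank ker ∂_1 − rank ∂_2 = (15 − 5) − 10 = 0, and ∂_2 has invariant factor 2 > 1, so H_1 = Z_2.

H_1 = Z_2.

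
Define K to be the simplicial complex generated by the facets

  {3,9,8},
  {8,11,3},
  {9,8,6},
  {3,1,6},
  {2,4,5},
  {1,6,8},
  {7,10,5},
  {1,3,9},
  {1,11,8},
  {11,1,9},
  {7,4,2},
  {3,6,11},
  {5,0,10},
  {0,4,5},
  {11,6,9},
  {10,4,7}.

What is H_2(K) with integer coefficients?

K has 12 vertices, 27 edges, 16 triangles.
rank ∂_2 = 16, rank ∂_3 = 0 ⇒ b_2 = 16 − 16 − 0 = 0. So H_2 = 0.

H_2 ≅ 0.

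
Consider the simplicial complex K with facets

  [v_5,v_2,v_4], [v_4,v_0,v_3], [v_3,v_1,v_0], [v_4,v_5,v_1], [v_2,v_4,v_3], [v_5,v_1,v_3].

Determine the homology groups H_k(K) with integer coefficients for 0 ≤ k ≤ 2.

H_0 = Z,  H_1 = Z,  H_2 = 0.

We work with the vertex ordering v_0 < v_1 < v_2 < v_3 < v_4 < v_5. The simplices of K, each written with vertices in increasing order, are:

  0-simplices (6): [v_0], [v_1], [v_2], [v_3], [v_4], [v_5]
  1-simplices (12): [v_0,v_1], [v_0,v_3], [v_0,v_4], [v_1,v_3], [v_1,v_4], [v_1,v_5], [v_2,v_3], [v_2,v_4], [v_2,v_5], [v_3,v_4], [v_3,v_5], [v_4,v_5]
  2-simplices (6): [v_0,v_1,v_3], [v_0,v_3,v_4], [v_1,v_3,v_5], [v_1,v_4,v_5], [v_2,v_3,v_4], [v_2,v_4,v_5]

giving chain groups C_0 ≅ Z^6, C_1 ≅ Z^12, C_2 ≅ Z^6.

∂_1: C_1 → C_0 sends each edge [p,q] (with p < q) to q − p.
This gives a 6×12 integer matrix of rank 5; reducing to Smith normal form yields diagonal entries (1,1,1,1,1).

The boundary map ∂_2: C_2 → C_1 sends each 2-simplex [p,q,r] to [q,r] − [p,r] + [p,q]. For instance
  ∂[v_2,v_3,v_4] = [v_3,v_4] − [v_2,v_4] + [v_2,v_3],
  ∂[v_0,v_3,v_4] = [v_3,v_4] − [v_0,v_4] + [v_0,v_3].
This gives a 12×6 integer matrix of rank 6; reducing to Smith normal form yields diagonal entries (1,1,1,1,1,1).

From H_k ≅ ker(∂_k) / im(∂_{k+1}) we obtain:

  H_0: rank C_0 − rank ∂_1 = 6 − 5 = 1, and the invariant factors of ∂_1 are all 1, so H_0 ≅ Z.
  H_1: rank ker ∂_1 − rank ∂_2 = (12 − 5) − 6 = 1, and the invariant factors of ∂_2 are all 1, so H_1 ≅ Z.
  H_2: rank ker ∂_2 − rank ∂_3 = (6 − 6) − 0 = 0, and there is no ∂_3, so H_2 ≅ 0.

(K is a triangulation of the cylinder S^1 x I.)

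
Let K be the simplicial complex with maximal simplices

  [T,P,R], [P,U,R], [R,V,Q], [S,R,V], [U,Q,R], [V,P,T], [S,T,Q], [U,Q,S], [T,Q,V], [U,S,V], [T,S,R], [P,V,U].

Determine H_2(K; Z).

K has 7 vertices, 18 edges, 12 triangles.
rank ∂_2 = 12, rank ∂_3 = 0 ⇒ b_2 = 12 − 12 − 0 = 0. So H_2 ≅ 0.

H_2 ≅ 0.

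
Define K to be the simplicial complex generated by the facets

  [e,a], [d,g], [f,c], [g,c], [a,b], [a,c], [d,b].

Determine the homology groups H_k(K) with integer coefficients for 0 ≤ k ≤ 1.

K has 7 vertices, 7 edges.
rank ∂_0 = 0, rank ∂_1 = 6 ⇒ b_0 = 7 − 0 − 6 = 1; all invariant factors of ∂_1 are 1 so no torsion. So H_0 ≅ Z.
rank ∂_1 = 6, rank ∂_2 = 0 ⇒ b_1 = 7 − 6 − 0 = 1. So H_1 ≅ Z.

H_0 = Z,  H_1 = Z.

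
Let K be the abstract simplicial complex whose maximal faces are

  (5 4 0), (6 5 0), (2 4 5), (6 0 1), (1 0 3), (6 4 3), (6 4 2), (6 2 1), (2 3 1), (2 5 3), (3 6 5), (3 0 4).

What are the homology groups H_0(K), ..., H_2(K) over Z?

Fix the vertex order 0 < 1 < 2 < 3 < 4 < 5 < 6 and write every simplex with vertices in increasing order. Then dim K = 2 and the simplices of K are:

  0-simplices (7): [0], [1], [2], [3], [4], [5], [6]
  1-simplices (18): [0,1], [0,3], [0,4], [0,5], [0,6], [1,2], [1,3], [1,6], [2,3], [2,4], [2,5], [2,6], [3,4], [3,5], [3,6], [4,5], [4,6], [5,6]
  2-simplices (12): [0,1,3], [0,1,6], [0,3,4], [0,4,5], [0,5,6], [1,2,3], [1,2,6], [2,3,5], [2,4,5], [2,4,6], [3,4,6], [3,5,6]

Hence C_0 ≅ Z^7, C_1 ≅ Z^18, C_2 ≅ Z^12.

The boundary map ∂_1: C_1 → C_0 sends each edge [p,q] (with p < q) to q − p.
The resulting 7×18 matrix has rank 6, and its Smith normal form has invariant factors (1,1,1,1,1,1).

Boundary ∂_2: C_2 → C_1 sends each 2-simplex [p,q,r] to [q,r] − [p,r] + [p,q]. For instance
  ∂[0,5,6] = [5,6] − [0,6] + [0,5],
  ∂[1,2,3] = [2,3] − [1,3] + [1,2].
As a 18×12 matrix over Z this has rank 12, with invariant factors (1,1,1,1,1,1,1,1,1,1,1,2).

Now H_k = ker ∂_k / im ∂_{k+1}, so:

  H_0: rank C_0 − rank ∂_1 = 7 − 6 = 1, and the invariant factors of ∂_1 are all 1, so H_0 ≅ Z.
  H_1: rank ker ∂_1 − rank ∂_2 = (18 − 6) − 12 = 0, and ∂_2 has invariant factor 2 > 1, so H_1 ≅ Z/2.
  H_2: rank ker ∂_2 − rank ∂_3 = (12 − 12) − 0 = 0, and there is no ∂_3, so H_2 ≅ 0.

As a check, the Euler characteristic is 7 − 18 + 12 = 1, which agrees with 1 − 0 + 0 = 1.
(K is a triangulation of the real projective plane RP^2.)

H_0 = Z,  H_1 = Z/2,  H_2 = 0.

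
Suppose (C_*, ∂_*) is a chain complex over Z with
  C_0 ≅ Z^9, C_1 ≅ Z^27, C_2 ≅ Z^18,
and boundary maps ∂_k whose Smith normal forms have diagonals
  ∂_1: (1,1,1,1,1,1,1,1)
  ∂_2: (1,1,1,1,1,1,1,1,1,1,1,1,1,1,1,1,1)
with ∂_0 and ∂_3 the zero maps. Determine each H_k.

H_0: b_0 = 9 − 0 − 8 = 1; torsion from ∂_1 factors > 1: none. So H_0 = Z.
H_1: b_1 = 27 − 8 − 17 = 2; torsion from ∂_2 factors > 1: none. So H_1 = Z^2.
H_2: b_2 = 18 − 17 − 0 = 1; torsion from ∂_3 factors > 1: none. So H_2 = Z.

H_0 = Z,  H_1 = Z^2,  H_2 = Z.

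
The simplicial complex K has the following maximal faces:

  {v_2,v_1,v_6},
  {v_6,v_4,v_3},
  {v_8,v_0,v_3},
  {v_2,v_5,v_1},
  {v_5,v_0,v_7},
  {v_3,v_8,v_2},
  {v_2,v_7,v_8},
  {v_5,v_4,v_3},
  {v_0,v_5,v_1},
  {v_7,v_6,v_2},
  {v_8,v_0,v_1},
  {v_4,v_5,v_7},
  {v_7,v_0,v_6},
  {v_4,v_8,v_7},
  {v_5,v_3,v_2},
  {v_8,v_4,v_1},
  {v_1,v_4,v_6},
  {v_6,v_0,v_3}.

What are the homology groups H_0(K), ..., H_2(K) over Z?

H_0 ≅ Z,  H_1 ≅ Z^2,  H_2 ≅ Z.

We work with the vertex ordering v_0 < v_1 < v_2 < v_3 < v_4 < v_5 < v_6 < v_7 < v_8. The simplices of K, each written with vertices in increasing order, are:

  0-simplices (9): [v_0], [v_1], [v_2], [v_3], [v_4], [v_5], [v_6], [v_7], [v_8]
  1-simplices (27): (27 of them)
  2-simplices (18): (18 of them)

giving chain groups C_0 ≅ Z^9, C_1 ≅ Z^27, C_2 ≅ Z^18.

The boundary map ∂_1: C_1 → C_0 maps an edge to its endpoints' difference, ∂[p,q] = q − p. For instance
  ∂[v_2,v_8] = [v_8] − [v_2].
This gives a 9×27 integer matrix of rank 8; reducing to Smith normal form yields diagonal entries (1,1,1,1,1,1,1,1).

Boundary ∂_2: C_2 → C_1 sends each 2-simplex [p,q,r] to [q,r] − [p,r] + [p,q]. For instance
  ∂[v_2,v_7,v_8] = [v_7,v_8] − [v_2,v_8] + [v_2,v_7],
  ∂[v_0,v_1,v_8] = [v_1,v_8] − [v_0,v_8] + [v_0,v_1].
The resulting 27×18 matrix has rank 17, and its Smith normal form has invariant factors (1,1,1,1,1,1,1,1,1,1,1,1,1,1,1,1,1).

Now H_k = ker ∂_k / im ∂_{k+1}, so:

  H_0: rank C_0 − rank ∂_1 = 9 − 8 = 1, and the invariant factors of ∂_1 are all 1, so H_0 ≅ Z.
  H_1: rank ker ∂_1 − rank ∂_2 = (27 − 8) − 17 = 2, and the invariant factors of ∂_2 are all 1, so H_1 ≅ Z^2.
  H_2: rank ker ∂_2 − rank ∂_3 = (18 − 17) − 0 = 1, and there is no ∂_3, so H_2 ≅ Z.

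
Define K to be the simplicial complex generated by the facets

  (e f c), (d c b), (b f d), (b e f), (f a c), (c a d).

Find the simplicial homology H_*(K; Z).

K has 6 vertices, 12 edges, 6 triangles.
rank ∂_0 = 0, rank ∂_1 = 5 ⇒ b_0 = 6 − 0 − 5 = 1; all invariant factors of ∂_1 are 1 so no torsion. So H_0 = Z.
rank ∂_1 = 5, rank ∂_2 = 6 ⇒ b_1 = 12 − 5 − 6 = 1; all invariant factors of ∂_2 are 1 so no torsion. So H_1 = Z.
rank ∂_2 = 6, rank ∂_3 = 0 ⇒ b_2 = 6 − 6 − 0 = 0. So H_2 = 0.

H_0 ≅ Z,  H_1 ≅ Z,  H_2 = 0.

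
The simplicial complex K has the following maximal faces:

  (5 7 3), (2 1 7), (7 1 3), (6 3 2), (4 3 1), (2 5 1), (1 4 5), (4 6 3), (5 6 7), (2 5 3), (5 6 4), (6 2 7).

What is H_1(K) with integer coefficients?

K has 7 vertices, 18 edges, 12 triangles.
rank ∂_1 = 6, rank ∂_2 = 12 ⇒ b_1 = 18 − 6 − 12 = 0; ∂_2 has invariant factor(s) [2] giving torsion. So H_1 ≅ Z_2.

H_1 ≅ Z_2.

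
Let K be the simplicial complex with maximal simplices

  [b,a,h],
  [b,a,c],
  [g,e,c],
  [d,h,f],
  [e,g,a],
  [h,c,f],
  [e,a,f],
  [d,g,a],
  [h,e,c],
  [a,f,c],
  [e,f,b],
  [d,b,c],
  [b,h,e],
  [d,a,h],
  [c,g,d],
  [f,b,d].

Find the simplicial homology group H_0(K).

H_0 ≅ Z.

Take the total order a < b < c < d < e < f < g < h on the vertex set. Then K (dimension 2) consists of the simplices:

  0-simplices (8): a, b, c, d, e, f, g, h
  1-simplices (24): ab, ac, ad, ae, af, ag, ah, bc, bd, be, bf, bh, cd, ce, cf, cg, ch, df, dg, dh, ef, eg, eh, fh
  2-simplices (16): abc, abh, acf, adg, adh, aef, aeg, bcd, bdf, bef, beh, cdg, ceg, ceh, cfh, dfh

giving chain groups C_0 ≅ Z^8, C_1 ≅ Z^24, C_2 ≅ Z^16.

The boundary map ∂_1: C_1 → C_0 is given by ∂[p,q] = [q] − [p]. For instance
  ∂ab = b − a.
The 8×24 boundary matrix has rank 7 and Smith normal form diag(1,1,1,1,1,1,1).

Boundary ∂_2: C_2 → C_1 maps a triangle to the signed sum of its edges. For instance
  ∂aeg = eg − ag + ae,
  ∂bef = ef − bf + be.
This gives a 24×16 integer matrix of rank 15; reducing to Smith normal form yields diagonal entries (1,1,1,1,1,1,1,1,1,1,1,1,1,1,1).

From H_k ≅ ker(∂_k) / im(∂_{k+1}) we obtain:

  H_0: rank C_0 − rank ∂_1 = 8 − 7 = 1, and the invariant factors of ∂_1 are all 1, so H_0 = Z.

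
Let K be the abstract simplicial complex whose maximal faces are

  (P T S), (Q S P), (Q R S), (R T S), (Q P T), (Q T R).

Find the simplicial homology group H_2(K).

Take the total order P < Q < R < S < T on the vertex set. Then K (dimension 2) consists of the simplices:

  0-simplices (5): P, Q, R, S, T
  1-simplices (9): PQ, PS, PT, QR, QS, QT, RS, RT, ST
  2-simplices (6): PQS, PQT, PST, QRS, QRT, RST

giving chain groups C_0 ≅ Z^5, C_1 ≅ Z^9, C_2 ≅ Z^6.

The boundary map ∂_1: C_1 → C_0 is given by ∂[p,q] = [q] − [p].
This gives a 5×9 integer matrix of rank 4; reducing to Smith normal form yields diagonal entries (1,1,1,1).

Boundary ∂_2: C_2 → C_1 maps a triangle to the signed sum of its edges. For instance
  ∂PST = ST − PT + PS,
  ∂QRT = RT − QT + QR.
The 9×6 boundary matrix has rank 5 and Smith normal form diag(1,1,1,1,1).

From H_k ≅ ker(∂_k) / im(∂_{k+1}) we obtain:

  H_2: rank ker ∂_2 − rank ∂_3 = (6 − 5) − 0 = 1, and there is no ∂_3, so H_2 = Z.

H_2 ≅ Z.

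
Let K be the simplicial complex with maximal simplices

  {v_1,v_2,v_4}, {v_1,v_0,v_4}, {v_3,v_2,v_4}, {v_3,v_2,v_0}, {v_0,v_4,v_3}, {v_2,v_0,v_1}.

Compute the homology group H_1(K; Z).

We work with the vertex ordering v_0 < v_1 < v_2 < v_3 < v_4. The simplices of K, each written with vertices in increasing order, are:

  0-simplices (5): [v_0], [v_1], [v_2], [v_3], [v_4]
  1-simplices (9): [v_0,v_1], [v_0,v_2], [v_0,v_3], [v_0,v_4], [v_1,v_2], [v_1,v_4], [v_2,v_3], [v_2,v_4], [v_3,v_4]
  2-simplices (6): [v_0,v_1,v_2], [v_0,v_1,v_4], [v_0,v_2,v_3], [v_0,v_3,v_4], [v_1,v_2,v_4], [v_2,v_3,v_4]

so the chain groups are C_0 ≅ Z^5, C_1 ≅ Z^9, C_2 ≅ Z^6.

The boundary map ∂_1: C_1 → C_0 is given by ∂[p,q] = [q] − [p].
This gives a 5×9 integer matrix of rank 4; reducing to Smith normal form yields diagonal entries (1,1,1,1).

∂_2: C_2 → C_1 maps a triangle to the signed sum of its edges. For instance
  ∂[v_2,v_3,v_4] = [v_3,v_4] − [v_2,v_4] + [v_2,v_3],
  ∂[v_0,v_2,v_3] = [v_2,v_3] − [v_0,v_3] + [v_0,v_2].
As a 9×6 matrix over Z this has rank 5, with invariant factors (1,1,1,1,1).

Computing H_k = (kernel of ∂_k) / (image of ∂_{k+1}):

  H_1: rank ker ∂_1 − rank ∂_2 = (9 − 4) − 5 = 0, and the invariant factors of ∂_2 are all 1, so H_1 ≅ 0.

H_1 = 0.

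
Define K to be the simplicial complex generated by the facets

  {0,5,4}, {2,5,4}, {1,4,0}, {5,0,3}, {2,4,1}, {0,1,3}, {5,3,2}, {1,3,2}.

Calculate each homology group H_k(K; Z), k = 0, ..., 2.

Order the vertices as 0 < 1 < 2 < 3 < 4 < 5. Listing each simplex with vertices in this order, K has dimension 2 with simplices:

  0-simplices (6): [0], [1], [2], [3], [4], [5]
  1-simplices (12): [0,1], [0,3], [0,4], [0,5], [1,2], [1,3], [1,4], [2,3], [2,4], [2,5], [3,5], [4,5]
  2-simplices (8): [0,1,3], [0,1,4], [0,3,5], [0,4,5], [1,2,3], [1,2,4], [2,3,5], [2,4,5]

Hence C_0 ≅ Z^6, C_1 ≅ Z^12, C_2 ≅ Z^8.

∂_1: C_1 → C_0 maps an edge to its endpoints' difference, ∂[p,q] = q − p. For instance
  ∂[0,4] = [4] − [0].
The resulting 6×12 matrix has rank 5, and its Smith normal form has invariant factors (1,1,1,1,1).

The boundary map ∂_2: C_2 → C_1 maps a triangle to the signed sum of its edges. For instance
  ∂[1,2,3] = [2,3] − [1,3] + [1,2],
  ∂[0,4,5] = [4,5] − [0,5] + [0,4].
The resulting 12×8 matrix has rank 7, and its Smith normal form has invariant factors (1,1,1,1,1,1,1).

Computing H_k = (kernel of ∂_k) / (image of ∂_{k+1}):

  H_0: rank C_0 − rank ∂_1 = 6 − 5 = 1, and the invariant factors of ∂_1 are all 1, so H_0 ≅ Z.
  H_1: rank ker ∂_1 − rank ∂_2 = (12 − 5) − 7 = 0, and the invariant factors of ∂_2 are all 1, so H_1 ≅ 0.
  H_2: rank ker ∂_2 − rank ∂_3 = (8 − 7) − 0 = 1, and there is no ∂_3, so H_2 ≅ Z.

As a check, the Euler characteristic is 6 − 12 + 8 = 2, which agrees with 1 − 0 + 1 = 2.

H_0 ≅ Z,  H_1 = 0,  H_2 ≅ Z.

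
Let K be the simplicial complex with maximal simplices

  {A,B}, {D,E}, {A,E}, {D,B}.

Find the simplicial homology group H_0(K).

Fix the vertex order A < B < D < E and write every simplex with vertices in increasing order. Then dim K = 1 and the simplices of K are:

  0-simplices (4): A, B, D, E
  1-simplices (4): AB, AE, BD, DE

Hence C_0 ≅ Z^4, C_1 ≅ Z^4.

∂_1: C_1 → C_0 maps an edge to its endpoints' difference, ∂[p,q] = q − p. For instance
  ∂BD = D − B.
As a 4×4 matrix over Z this has rank 3, with invariant factors (1,1,1).

Computing H_k = (kernel of ∂_k) / (image of ∂_{k+1}):

  H_0: rank C_0 − rank ∂_1 = 4 − 3 = 1, and the invariant factors of ∂_1 are all 1, so H_0 = Z.

H_0 ≅ Z.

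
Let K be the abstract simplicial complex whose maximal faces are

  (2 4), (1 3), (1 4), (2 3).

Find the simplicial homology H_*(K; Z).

H_0 ≅ Z,  H_1 ≅ Z.

Order the vertices as 1 < 2 < 3 < 4. Listing each simplex with vertices in this order, K has dimension 1 with simplices:

  0-simplices (4): [1], [2], [3], [4]
  1-simplices (4): [1,3], [1,4], [2,3], [2,4]

Hence C_0 ≅ Z^4, C_1 ≅ Z^4.

The boundary map ∂_1: C_1 → C_0 sends each edge [p,q] (with p < q) to q − p. For instance
  ∂[1,4] = [4] − [1].
The 4×4 boundary matrix has rank 3 and Smith normal form diag(1,1,1).

Computing H_k = (kernel of ∂_k) / (image of ∂_{k+1}):

  H_0: rank C_0 − rank ∂_1 = 4 − 3 = 1, and the invariant factors of ∂_1 are all 1, so H_0 ≅ Z.
  H_1: rank ker ∂_1 − rank ∂_2 = (4 − 3) − 0 = 1, and there is no ∂_2, so H_1 ≅ Z.

As a check, the Euler characteristic is 4 − 4 = 0, which agrees with 1 − 1 = 0.
(K is a triangulation of the circle S^1.)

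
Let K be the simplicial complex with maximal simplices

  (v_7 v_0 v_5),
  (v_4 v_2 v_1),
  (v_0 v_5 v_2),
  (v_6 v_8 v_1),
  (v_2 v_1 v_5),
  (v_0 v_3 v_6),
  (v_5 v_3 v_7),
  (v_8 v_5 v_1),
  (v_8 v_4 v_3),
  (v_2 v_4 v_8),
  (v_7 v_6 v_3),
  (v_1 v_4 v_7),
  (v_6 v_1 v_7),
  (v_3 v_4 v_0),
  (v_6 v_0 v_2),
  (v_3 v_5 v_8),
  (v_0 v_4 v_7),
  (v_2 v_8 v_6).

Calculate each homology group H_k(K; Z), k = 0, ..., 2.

H_0 ≅ Z,  H_1 ≅ Z ⊕ Z/2,  H_2 = 0.

Fix the vertex order v_0 < v_1 < v_2 < v_3 < v_4 < v_5 < v_6 < v_7 < v_8 and write every simplex with vertices in increasing order. Then dim K = 2 and the simplices of K are:

  0-simplices (9): [v_0], [v_1], [v_2], [v_3], [v_4], [v_5], [v_6], [v_7], [v_8]
  1-simplices (27): (27 of them)
  2-simplices (18): (18 of them)

so the chain groups are C_0 ≅ Z^9, C_1 ≅ Z^27, C_2 ≅ Z^18.

The boundary map ∂_1: C_1 → C_0 sends each edge [p,q] (with p < q) to q − p. For instance
  ∂[v_3,v_8] = [v_8] − [v_3].
As a 9×27 matrix over Z this has rank 8, with invariant factors (1,1,1,1,1,1,1,1).

Boundary ∂_2: C_2 → C_1 maps a triangle to the signed sum of its edges. For instance
  ∂[v_0,v_3,v_6] = [v_3,v_6] − [v_0,v_6] + [v_0,v_3],
  ∂[v_2,v_4,v_8] = [v_4,v_8] − [v_2,v_8] + [v_2,v_4].
This gives a 27×18 integer matrix of rank 18; reducing to Smith normal form yields diagonal entries (1,1,1,1,1,1,1,1,1,1,1,1,1,1,1,1,1,2).

Reading off H_k = ker ∂_k / im ∂_{k+1}:

  H_0: rank C_0 − rank ∂_1 = 9 − 8 = 1, and the invariant factors of ∂_1 are all 1, so H_0 = Z.
  H_1: rank ker ∂_1 − rank ∂_2 = (27 − 8) − 18 = 1, and ∂_2 has invariant factor 2 > 1, so H_1 = Z ⊕ Z/2.
  H_2: rank ker ∂_2 − rank ∂_3 = (18 − 18) − 0 = 0, and there is no ∂_3, so H_2 = 0.

As a check, the Euler characteristic is 9 − 27 + 18 = 0, which agrees with 1 − 1 + 0 = 0.
(K is a triangulation of the Klein bottle.)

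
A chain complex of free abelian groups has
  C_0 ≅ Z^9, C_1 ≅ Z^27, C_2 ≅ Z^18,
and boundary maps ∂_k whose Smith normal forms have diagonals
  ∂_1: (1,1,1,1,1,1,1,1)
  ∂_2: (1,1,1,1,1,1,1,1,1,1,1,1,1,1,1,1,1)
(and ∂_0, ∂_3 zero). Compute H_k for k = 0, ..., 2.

H_0 = Z,  H_1 = Z^2,  H_2 = Z.

H_0: b_0 = 9 − 0 − 8 = 1; torsion from ∂_1 factors > 1: none. So H_0 = Z.
H_1: b_1 = 27 − 8 − 17 = 2; torsion from ∂_2 factors > 1: none. So H_1 = Z^2.
H_2: b_2 = 18 − 17 − 0 = 1; torsion from ∂_3 factors > 1: none. So H_2 = Z.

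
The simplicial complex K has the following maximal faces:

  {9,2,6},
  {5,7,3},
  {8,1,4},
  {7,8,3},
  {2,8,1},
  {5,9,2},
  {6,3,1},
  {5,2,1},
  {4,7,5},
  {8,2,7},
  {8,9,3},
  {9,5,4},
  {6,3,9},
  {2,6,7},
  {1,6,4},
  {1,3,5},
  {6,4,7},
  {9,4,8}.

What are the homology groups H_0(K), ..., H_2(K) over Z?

H_0 ≅ Z,  H_1 ≅ Z^2,  H_2 ≅ Z.

Fix the vertex order 1 < 2 < 3 < 4 < 5 < 6 < 7 < 8 < 9 and write every simplex with vertices in increasing order. Then dim K = 2 and the simplices of K are:

  0-simplices (9): [1], [2], [3], [4], [5], [6], [7], [8], [9]
  1-simplices (27): (27 of them)
  2-simplices (18): [1,2,5], [1,2,8], [1,3,5], [1,3,6], [1,4,6], [1,4,8], [2,5,9], [2,6,7], [2,6,9], [2,7,8], [3,5,7], [3,6,9], [3,7,8], [3,8,9], [4,5,7], [4,5,9], [4,6,7], [4,8,9]

Hence C_0 ≅ Z^9, C_1 ≅ Z^27, C_2 ≅ Z^18.

Boundary ∂_1: C_1 → C_0 maps an edge to its endpoints' difference, ∂[p,q] = q − p. For instance
  ∂[1,4] = [4] − [1].
As a 9×27 matrix over Z this has rank 8, with invariant factors (1,1,1,1,1,1,1,1).

Boundary ∂_2: C_2 → C_1 acts by ∂[p,q,r] = [q,r] − [p,r] + [p,q]. For instance
  ∂[1,4,6] = [4,6] − [1,6] + [1,4],
  ∂[2,5,9] = [5,9] − [2,9] + [2,5].
As a 27×18 matrix over Z this has rank 17, with invariant factors (1,1,1,1,1,1,1,1,1,1,1,1,1,1,1,1,1).

Reading off H_k = ker ∂_k / im ∂_{k+1}:

  H_0: rank C_0 − rank ∂_1 = 9 − 8 = 1, and the invariant factors of ∂_1 are all 1, so H_0 = Z.
  H_1: rank ker ∂_1 − rank ∂_2 = (27 − 8) − 17 = 2, and the invariant factors of ∂_2 are all 1, so H_1 = Z^2.
  H_2: rank ker ∂_2 − rank ∂_3 = (18 − 17) − 0 = 1, and there is no ∂_3, so H_2 = Z.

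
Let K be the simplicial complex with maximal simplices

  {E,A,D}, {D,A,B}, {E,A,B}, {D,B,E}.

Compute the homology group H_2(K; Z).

Take the total order A < B < D < E on the vertex set. Then K (dimension 2) consists of the simplices:

  0-simplices (4): A, B, D, E
  1-simplices (6): AB, AD, AE, BD, BE, DE
  2-simplices (4): ABD, ABE, ADE, BDE

so the chain groups are C_0 ≅ Z^4, C_1 ≅ Z^6, C_2 ≅ Z^4.

∂_1: C_1 → C_0 sends each edge [p,q] (with p < q) to q − p.
As a 4×6 matrix over Z this has rank 3, with invariant factors (1,1,1).

The boundary map ∂_2: C_2 → C_1 sends each 2-simplex [p,q,r] to [q,r] − [p,r] + [p,q]. For instance
  ∂ABD = BD − AD + AB,
  ∂ADE = DE − AE + AD.
The 6×4 boundary matrix has rank 3 and Smith normal form diag(1,1,1).

Computing H_k = (kernel of ∂_k) / (image of ∂_{k+1}):

  H_2: rank ker ∂_2 − rank ∂_3 = (4 − 3) − 0 = 1, and there is no ∂_3, so H_2 ≅ Z.

H_2 ≅ Z.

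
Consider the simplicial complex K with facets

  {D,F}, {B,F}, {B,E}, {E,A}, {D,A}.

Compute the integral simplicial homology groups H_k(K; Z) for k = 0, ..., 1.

H_0 = Z,  H_1 = Z.

K has 5 vertices, 5 edges.
rank ∂_0 = 0, rank ∂_1 = 4 ⇒ b_0 = 5 − 0 − 4 = 1; all invariant factors of ∂_1 are 1 so no torsion. So H_0 = Z.
rank ∂_1 = 4, rank ∂_2 = 0 ⇒ b_1 = 5 − 4 − 0 = 1. So H_1 = Z.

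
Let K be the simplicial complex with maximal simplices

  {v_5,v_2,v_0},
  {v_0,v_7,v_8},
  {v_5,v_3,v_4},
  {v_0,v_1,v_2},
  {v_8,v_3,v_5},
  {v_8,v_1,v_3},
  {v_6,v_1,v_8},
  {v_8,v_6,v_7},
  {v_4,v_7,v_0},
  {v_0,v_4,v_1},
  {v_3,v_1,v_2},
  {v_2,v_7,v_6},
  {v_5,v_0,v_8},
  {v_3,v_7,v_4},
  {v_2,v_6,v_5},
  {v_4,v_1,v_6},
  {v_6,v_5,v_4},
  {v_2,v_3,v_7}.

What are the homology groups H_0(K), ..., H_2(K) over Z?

Order the vertices as v_0 < v_1 < v_2 < v_3 < v_4 < v_5 < v_6 < v_7 < v_8. Listing each simplex with vertices in this order, K has dimension 2 with simplices:

  0-simplices (9): [v_0], [v_1], [v_2], [v_3], [v_4], [v_5], [v_6], [v_7], [v_8]
  1-simplices (27): (27 of them)
  2-simplices (18): (18 of them)

giving chain groups C_0 ≅ Z^9, C_1 ≅ Z^27, C_2 ≅ Z^18.

∂_1: C_1 → C_0 maps an edge to its endpoints' difference, ∂[p,q] = q − p.
This gives a 9×27 integer matrix of rank 8; reducing to Smith normal form yields diagonal entries (1,1,1,1,1,1,1,1).

∂_2: C_2 → C_1 acts by ∂[p,q,r] = [q,r] − [p,r] + [p,q]. For instance
  ∂[v_6,v_7,v_8] = [v_7,v_8] − [v_6,v_8] + [v_6,v_7],
  ∂[v_0,v_1,v_2] = [v_1,v_2] − [v_0,v_2] + [v_0,v_1].
As a 27×18 matrix over Z this has rank 17, with invariant factors (1,1,1,1,1,1,1,1,1,1,1,1,1,1,1,1,1).

Now H_k = ker ∂_k / im ∂_{k+1}, so:

  H_0: rank C_0 − rank ∂_1 = 9 − 8 = 1, and the invariant factors of ∂_1 are all 1, so H_0 ≅ Z.
  H_1: rank ker ∂_1 − rank ∂_2 = (27 − 8) − 17 = 2, and the invariant factors of ∂_2 are all 1, so H_1 ≅ Z^2.
  H_2: rank ker ∂_2 − rank ∂_3 = (18 − 17) − 0 = 1, and there is no ∂_3, so H_2 ≅ Z.

As a check, the Euler characteristic is 9 − 27 + 18 = 0, which agrees with 1 − 2 + 1 = 0.
(K is a triangulation of the torus T^2.)

H_0 = Z,  H_1 = Z^2,  H_2 = Z.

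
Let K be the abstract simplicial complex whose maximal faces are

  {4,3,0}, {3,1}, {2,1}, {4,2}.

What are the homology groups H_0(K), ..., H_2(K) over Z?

H_0 = Z,  H_1 = Z,  H_2 = 0.

Fix the vertex order 0 < 1 < 2 < 3 < 4 and write every simplex with vertices in increasing order. Then dim K = 2 and the simplices of K are:

  0-simplices (5): [0], [1], [2], [3], [4]
  1-simplices (6): [0,3], [0,4], [1,2], [1,3], [2,4], [3,4]
  2-simplices (1): [0,3,4]

Hence C_0 ≅ Z^5, C_1 ≅ Z^6, C_2 ≅ Z^1.

Boundary ∂_1: C_1 → C_0 is given by ∂[p,q] = [q] − [p].
The 5×6 boundary matrix has rank 4 and Smith normal form diag(1,1,1,1).

The boundary map ∂_2: C_2 → C_1 sends each 2-simplex [p,q,r] to [q,r] − [p,r] + [p,q]. For instance
  ∂[0,3,4] = [3,4] − [0,4] + [0,3].
As a 6×1 matrix over Z this has rank 1, with invariant factors (1).

From H_k ≅ ker(∂_k) / im(∂_{k+1}) we obtain:

  H_0: rank C_0 − rank ∂_1 = 5 − 4 = 1, and the invariant factors of ∂_1 are all 1, so H_0 ≅ Z.
  H_1: rank ker ∂_1 − rank ∂_2 = (6 − 4) − 1 = 1, and the invariant factors of ∂_2 are all 1, so H_1 ≅ Z.
  H_2: rank ker ∂_2 − rank ∂_3 = (1 − 1) − 0 = 0, and there is no ∂_3, so H_2 ≅ 0.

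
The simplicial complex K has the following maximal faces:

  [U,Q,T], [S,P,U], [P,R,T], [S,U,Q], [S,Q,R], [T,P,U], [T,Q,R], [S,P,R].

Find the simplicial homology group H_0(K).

H_0 ≅ Z.

K has 6 vertices, 12 edges, 8 triangles.
rank ∂_0 = 0, rank ∂_1 = 5 ⇒ b_0 = 6 − 0 − 5 = 1; all invariant factors of ∂_1 are 1 so no torsion. So H_0 ≅ Z.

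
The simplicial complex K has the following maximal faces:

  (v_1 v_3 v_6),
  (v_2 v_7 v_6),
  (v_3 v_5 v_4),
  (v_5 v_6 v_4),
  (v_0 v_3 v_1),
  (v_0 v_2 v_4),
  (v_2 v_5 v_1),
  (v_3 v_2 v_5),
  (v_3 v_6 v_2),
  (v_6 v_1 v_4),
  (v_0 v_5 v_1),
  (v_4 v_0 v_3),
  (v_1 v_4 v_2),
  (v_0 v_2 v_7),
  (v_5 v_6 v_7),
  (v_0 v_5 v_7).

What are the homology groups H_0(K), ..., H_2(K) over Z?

Fix the vertex order v_0 < v_1 < v_2 < v_3 < v_4 < v_5 < v_6 < v_7 and write every simplex with vertices in increasing order. Then dim K = 2 and the simplices of K are:

  0-simplices (8): [v_0], [v_1], [v_2], [v_3], [v_4], [v_5], [v_6], [v_7]
  1-simplices (24): (24 of them)
  2-simplices (16): (16 of them)

giving chain groups C_0 ≅ Z^8, C_1 ≅ Z^24, C_2 ≅ Z^16.

The boundary map ∂_1: C_1 → C_0 maps an edge to its endpoints' difference, ∂[p,q] = q − p. For instance
  ∂[v_0,v_1] = [v_1] − [v_0].
The resulting 8×24 matrix has rank 7, and its Smith normal form has invariant factors (1,1,1,1,1,1,1).

Boundary ∂_2: C_2 → C_1 maps a triangle to the signed sum of its edges. For instance
  ∂[v_1,v_3,v_6] = [v_3,v_6] − [v_1,v_6] + [v_1,v_3],
  ∂[v_3,v_4,v_5] = [v_4,v_5] − [v_3,v_5] + [v_3,v_4].
This gives a 24×16 integer matrix of rank 15; reducing to Smith normal form yields diagonal entries (1,1,1,1,1,1,1,1,1,1,1,1,1,1,1).

Computing H_k = (kernel of ∂_k) / (image of ∂_{k+1}):

  H_0: rank C_0 − rank ∂_1 = 8 − 7 = 1, and the invariant factors of ∂_1 are all 1, so H_0 = Z.
  H_1: rank ker ∂_1 − rank ∂_2 = (24 − 7) − 15 = 2, and the invariant factors of ∂_2 are all 1, so H_1 = Z^2.
  H_2: rank ker ∂_2 − rank ∂_3 = (16 − 15) − 0 = 1, and there is no ∂_3, so H_2 = Z.

H_0 = Z,  H_1 = Z^2,  H_2 = Z.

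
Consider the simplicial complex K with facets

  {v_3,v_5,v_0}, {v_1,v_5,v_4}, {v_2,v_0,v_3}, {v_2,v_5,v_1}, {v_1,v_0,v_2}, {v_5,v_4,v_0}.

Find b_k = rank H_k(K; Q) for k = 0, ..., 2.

Take the total order v_0 < v_1 < v_2 < v_3 < v_4 < v_5 on the vertex set. Then K (dimension 2) consists of the simplices:

  0-simplices (6): [v_0], [v_1], [v_2], [v_3], [v_4], [v_5]
  1-simplices (12): [v_0,v_1], [v_0,v_2], [v_0,v_3], [v_0,v_4], [v_0,v_5], [v_1,v_2], [v_1,v_4], [v_1,v_5], [v_2,v_3], [v_2,v_5], [v_3,v_5], [v_4,v_5]
  2-simplices (6): [v_0,v_1,v_2], [v_0,v_2,v_3], [v_0,v_3,v_5], [v_0,v_4,v_5], [v_1,v_2,v_5], [v_1,v_4,v_5]

so the chain groups are C_0 ≅ Z^6, C_1 ≅ Z^12, C_2 ≅ Z^6.

Boundary ∂_1: C_1 → C_0 maps an edge to its endpoints' difference, ∂[p,q] = q − p. For instance
  ∂[v_0,v_5] = [v_5] − [v_0].
The resulting 6×12 matrix has rank 5, and its Smith normal form has invariant factors (1,1,1,1,1).

The boundary map ∂_2: C_2 → C_1 sends each 2-simplex [p,q,r] to [q,r] − [p,r] + [p,q]. For instance
  ∂[v_0,v_3,v_5] = [v_3,v_5] − [v_0,v_5] + [v_0,v_3],
  ∂[v_1,v_4,v_5] = [v_4,v_5] − [v_1,v_5] + [v_1,v_4].
The resulting 12×6 matrix has rank 6, and its Smith normal form has invariant factors (1,1,1,1,1,1).

From H_k ≅ ker(∂_k) / im(∂_{k+1}) we obtain:

  H_0: rank C_0 − rank ∂_1 = 6 − 5 = 1, and the invariant factors of ∂_1 are all 1, so H_0 = Z.
  H_1: rank ker ∂_1 − rank ∂_2 = (12 − 5) − 6 = 1, and the invariant factors of ∂_2 are all 1, so H_1 = Z.
  H_2: rank ker ∂_2 − rank ∂_3 = (6 − 6) − 0 = 0, and there is no ∂_3, so H_2 = 0.

(K is a triangulation of the cylinder S^1 x I.)

Hence the Betti numbers are b_0 = 1, b_1 = 1, b_2 = 0.

b_0 = 1, b_1 = 1, b_2 = 0.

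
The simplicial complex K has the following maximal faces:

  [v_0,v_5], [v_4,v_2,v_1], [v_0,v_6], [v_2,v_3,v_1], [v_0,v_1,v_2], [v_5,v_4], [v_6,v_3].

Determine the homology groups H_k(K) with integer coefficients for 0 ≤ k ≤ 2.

H_0 = Z,  H_1 = Z^2,  H_2 = 0.

K has 7 vertices, 11 edges, 3 triangles.
rank ∂_0 = 0, rank ∂_1 = 6 ⇒ b_0 = 7 − 0 − 6 = 1; all invariant factors of ∂_1 are 1 so no torsion. So H_0 ≅ Z.
rank ∂_1 = 6, rank ∂_2 = 3 ⇒ b_1 = 11 − 6 − 3 = 2; all invariant factors of ∂_2 are 1 so no torsion. So H_1 ≅ Z^2.
rank ∂_2 = 3, rank ∂_3 = 0 ⇒ b_2 = 3 − 3 − 0 = 0. So H_2 ≅ 0.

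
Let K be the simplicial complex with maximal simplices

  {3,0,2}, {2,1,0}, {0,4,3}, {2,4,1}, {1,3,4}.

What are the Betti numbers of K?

We work with the vertex ordering 0 < 1 < 2 < 3 < 4. The simplices of K, each written with vertices in increasing order, are:

  0-simplices (5): [0], [1], [2], [3], [4]
  1-simplices (10): [0,1], [0,2], [0,3], [0,4], [1,2], [1,3], [1,4], [2,3], [2,4], [3,4]
  2-simplices (5): [0,1,2], [0,2,3], [0,3,4], [1,2,4], [1,3,4]

Hence C_0 ≅ Z^5, C_1 ≅ Z^10, C_2 ≅ Z^5.

∂_1: C_1 → C_0 sends each edge [p,q] (with p < q) to q − p. For instance
  ∂[3,4] = [4] − [3].
The resulting 5×10 matrix has rank 4, and its Smith normal form has invariant factors (1,1,1,1).

∂_2: C_2 → C_1 maps a triangle to the signed sum of its edges. For instance
  ∂[0,3,4] = [3,4] − [0,4] + [0,3],
  ∂[0,1,2] = [1,2] − [0,2] + [0,1].
The 10×5 boundary matrix has rank 5 and Smith normal form diag(1,1,1,1,1).

Reading off H_k = ker ∂_k / im ∂_{k+1}:

  H_0: rank C_0 − rank ∂_1 = 5 − 4 = 1, and the invariant factors of ∂_1 are all 1, so H_0 = Z.
  H_1: rank ker ∂_1 − rank ∂_2 = (10 − 4) − 5 = 1, and the invariant factors of ∂_2 are all 1, so H_1 = Z.
  H_2: rank ker ∂_2 − rank ∂_3 = (5 − 5) − 0 = 0, and there is no ∂_3, so H_2 = 0.

Hence the Betti numbers are b_0 = 1, b_1 = 1, b_2 = 0.

b_0 = 1, b_1 = 1, b_2 = 0.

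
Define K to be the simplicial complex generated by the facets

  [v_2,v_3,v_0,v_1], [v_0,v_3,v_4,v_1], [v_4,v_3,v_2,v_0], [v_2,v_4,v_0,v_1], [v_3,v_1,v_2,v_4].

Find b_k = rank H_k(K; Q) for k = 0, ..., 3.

b_0 = 1, b_1 = 0, b_2 = 0, b_3 = 1.

K has 5 vertices, 10 edges, 10 triangles, 5 3-simplices.
rank ∂_0 = 0, rank ∂_1 = 4 ⇒ b_0 = 5 − 0 − 4 = 1; all invariant factors of ∂_1 are 1 so no torsion. So H_0 = Z.
rank ∂_1 = 4, rank ∂_2 = 6 ⇒ b_1 = 10 − 4 − 6 = 0; all invariant factors of ∂_2 are 1 so no torsion. So H_1 = 0.
rank ∂_2 = 6, rank ∂_3 = 4 ⇒ b_2 = 10 − 6 − 4 = 0; all invariant factors of ∂_3 are 1 so no torsion. So H_2 = 0.
rank ∂_3 = 4, rank ∂_4 = 0 ⇒ b_3 = 5 − 4 − 0 = 1. So H_3 = Z.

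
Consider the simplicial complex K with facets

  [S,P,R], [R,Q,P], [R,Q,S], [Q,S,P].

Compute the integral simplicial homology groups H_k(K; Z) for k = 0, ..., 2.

Take the total order P < Q < R < S on the vertex set. Then K (dimension 2) consists of the simplices:

  0-simplices (4): P, Q, R, S
  1-simplices (6): PQ, PR, PS, QR, QS, RS
  2-simplices (4): PQR, PQS, PRS, QRS

giving chain groups C_0 ≅ Z^4, C_1 ≅ Z^6, C_2 ≅ Z^4.

The boundary map ∂_1: C_1 → C_0 maps an edge to its endpoints' difference, ∂[p,q] = q − p.
The 4×6 boundary matrix has rank 3 and Smith normal form diag(1,1,1).

∂_2: C_2 → C_1 sends each 2-simplex [p,q,r] to [q,r] − [p,r] + [p,q]. For instance
  ∂PRS = RS − PS + PR,
  ∂PQR = QR − PR + PQ.
As a 6×4 matrix over Z this has rank 3, with invariant factors (1,1,1).

Computing H_k = (kernel of ∂_k) / (image of ∂_{k+1}):

  H_0: rank C_0 − rank ∂_1 = 4 − 3 = 1, and the invariant factors of ∂_1 are all 1, so H_0 = Z.
  H_1: rank ker ∂_1 − rank ∂_2 = (6 − 3) − 3 = 0, and the invariant factors of ∂_2 are all 1, so H_1 = 0.
  H_2: rank ker ∂_2 − rank ∂_3 = (4 − 3) − 0 = 1, and there is no ∂_3, so H_2 = Z.

(K is a triangulation of the 2-sphere S^2.)

H_0 = Z,  H_1 = 0,  H_2 = Z.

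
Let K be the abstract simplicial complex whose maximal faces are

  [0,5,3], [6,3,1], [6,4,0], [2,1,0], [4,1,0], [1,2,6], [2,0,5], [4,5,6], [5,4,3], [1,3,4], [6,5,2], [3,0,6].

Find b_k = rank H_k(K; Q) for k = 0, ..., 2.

b_0 = 1, b_1 = 0, b_2 = 0.

Fix the vertex order 0 < 1 < 2 < 3 < 4 < 5 < 6 and write every simplex with vertices in increasing order. Then dim K = 2 and the simplices of K are:

  0-simplices (7): [0], [1], [2], [3], [4], [5], [6]
  1-simplices (18): [0,1], [0,2], [0,3], [0,4], [0,5], [0,6], [1,2], [1,3], [1,4], [1,6], [2,5], [2,6], [3,4], [3,5], [3,6], [4,5], [4,6], [5,6]
  2-simplices (12): [0,1,2], [0,1,4], [0,2,5], [0,3,5], [0,3,6], [0,4,6], [1,2,6], [1,3,4], [1,3,6], [2,5,6], [3,4,5], [4,5,6]

giving chain groups C_0 ≅ Z^7, C_1 ≅ Z^18, C_2 ≅ Z^12.

Boundary ∂_1: C_1 → C_0 sends each edge [p,q] (with p < q) to q − p. For instance
  ∂[4,6] = [6] − [4].
The resulting 7×18 matrix has rank 6, and its Smith normal form has invariant factors (1,1,1,1,1,1).

The boundary map ∂_2: C_2 → C_1 acts by ∂[p,q,r] = [q,r] − [p,r] + [p,q]. For instance
  ∂[2,5,6] = [5,6] − [2,6] + [2,5],
  ∂[0,1,4] = [1,4] − [0,4] + [0,1].
The 18×12 boundary matrix has rank 12 and Smith normal form diag(1,1,1,1,1,1,1,1,1,1,1,2).

Now H_k = ker ∂_k / im ∂_{k+1}, so:

  H_0: rank C_0 − rank ∂_1 = 7 − 6 = 1, and the invariant factors of ∂_1 are all 1, so H_0 = Z.
  H_1: rank ker ∂_1 − rank ∂_2 = (18 − 6) − 12 = 0, and ∂_2 has invariant factor 2 > 1, so H_1 = Z/2.
  H_2: rank ker ∂_2 − rank ∂_3 = (12 − 12) − 0 = 0, and there is no ∂_3, so H_2 = 0.

(K is a triangulation of the real projective plane RP^2.)

Hence the Betti numbers are b_0 = 1, b_1 = 0, b_2 = 0.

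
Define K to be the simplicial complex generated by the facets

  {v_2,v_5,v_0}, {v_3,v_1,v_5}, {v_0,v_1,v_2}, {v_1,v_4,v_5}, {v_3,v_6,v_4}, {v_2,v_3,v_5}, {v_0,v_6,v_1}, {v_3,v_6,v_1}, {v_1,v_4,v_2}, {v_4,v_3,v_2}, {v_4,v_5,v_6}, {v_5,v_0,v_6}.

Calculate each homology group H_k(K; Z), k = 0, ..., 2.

H_0 = Z,  H_1 = Z/2,  H_2 = 0.

We work with the vertex ordering v_0 < v_1 < v_2 < v_3 < v_4 < v_5 < v_6. The simplices of K, each written with vertices in increasing order, are:

  0-simplices (7): [v_0], [v_1], [v_2], [v_3], [v_4], [v_5], [v_6]
  1-simplices (18): (18 of them)
  2-simplices (12): (12 of them)

giving chain groups C_0 ≅ Z^7, C_1 ≅ Z^18, C_2 ≅ Z^12.

The boundary map ∂_1: C_1 → C_0 sends each edge [p,q] (with p < q) to q − p.
This gives a 7×18 integer matrix of rank 6; reducing to Smith normal form yields diagonal entries (1,1,1,1,1,1).

∂_2: C_2 → C_1 acts by ∂[p,q,r] = [q,r] − [p,r] + [p,q]. For instance
  ∂[v_3,v_4,v_6] = [v_4,v_6] − [v_3,v_6] + [v_3,v_4],
  ∂[v_1,v_3,v_5] = [v_3,v_5] − [v_1,v_5] + [v_1,v_3].
As a 18×12 matrix over Z this has rank 12, with invariant factors (1,1,1,1,1,1,1,1,1,1,1,2).

Now H_k = ker ∂_k / im ∂_{k+1}, so:

  H_0: rank C_0 − rank ∂_1 = 7 − 6 = 1, and the invariant factors of ∂_1 are all 1, so H_0 = Z.
  H_1: rank ker ∂_1 − rank ∂_2 = (18 − 6) − 12 = 0, and ∂_2 has invariant factor 2 > 1, so H_1 = Z/2.
  H_2: rank ker ∂_2 − rank ∂_3 = (12 − 12) − 0 = 0, and there is no ∂_3, so H_2 = 0.

As a check, the Euler characteristic is 7 − 18 + 12 = 1, which agrees with 1 − 0 + 0 = 1.
(K is a triangulation of the real projective plane RP^2.)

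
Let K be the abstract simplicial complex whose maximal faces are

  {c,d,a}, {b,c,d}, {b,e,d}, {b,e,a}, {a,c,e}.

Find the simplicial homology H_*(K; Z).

Fix the vertex order a < b < c < d < e and write every simplex with vertices in increasing order. Then dim K = 2 and the simplices of K are:

  0-simplices (5): a, b, c, d, e
  1-simplices (10): ab, ac, ad, ae, bc, bd, be, cd, ce, de
  2-simplices (5): abe, acd, ace, bcd, bde

Hence C_0 ≅ Z^5, C_1 ≅ Z^10, C_2 ≅ Z^5.

Boundary ∂_1: C_1 → C_0 sends each edge [p,q] (with p < q) to q − p.
As a 5×10 matrix over Z this has rank 4, with invariant factors (1,1,1,1).

∂_2: C_2 → C_1 sends each 2-simplex [p,q,r] to [q,r] − [p,r] + [p,q]. For instance
  ∂bde = de − be + bd,
  ∂abe = be − ae + ab.
The resulting 10×5 matrix has rank 5, and its Smith normal form has invariant factors (1,1,1,1,1).

From H_k ≅ ker(∂_k) / im(∂_{k+1}) we obtain:

  H_0: rank C_0 − rank ∂_1 = 5 − 4 = 1, and the invariant factors of ∂_1 are all 1, so H_0 = Z.
  H_1: rank ker ∂_1 − rank ∂_2 = (10 − 4) − 5 = 1, and the invariant factors of ∂_2 are all 1, so H_1 = Z.
  H_2: rank ker ∂_2 − rank ∂_3 = (5 − 5) − 0 = 0, and there is no ∂_3, so H_2 = 0.

(K is a triangulation of the Möbius band.)

H_0 ≅ Z,  H_1 ≅ Z,  H_2 = 0.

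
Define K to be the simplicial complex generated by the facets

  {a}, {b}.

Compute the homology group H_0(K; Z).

H_0 = Z^2.

Order the vertices as a < b. Listing each simplex with vertices in this order, K has dimension 0 with simplices:

  0-simplices (2): a, b

giving chain groups C_0 ≅ Z^2.

Reading off H_k = ker ∂_k / im ∂_{k+1}:

  H_0: rank C_0 − rank ∂_1 = 2 − 0 = 2, and there is no ∂_1, so H_0 ≅ Z^2.

(K is a triangulation of a set of 2 points.)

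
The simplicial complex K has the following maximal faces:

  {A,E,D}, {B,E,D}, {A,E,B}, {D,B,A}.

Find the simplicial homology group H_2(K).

H_2 = Z.

Fix the vertex order A < B < D < E and write every simplex with vertices in increasing order. Then dim K = 2 and the simplices of K are:

  0-simplices (4): A, B, D, E
  1-simplices (6): AB, AD, AE, BD, BE, DE
  2-simplices (4): ABD, ABE, ADE, BDE

giving chain groups C_0 ≅ Z^4, C_1 ≅ Z^6, C_2 ≅ Z^4.

The boundary map ∂_1: C_1 → C_0 maps an edge to its endpoints' difference, ∂[p,q] = q − p. For instance
  ∂DE = E − D.
The 4×6 boundary matrix has rank 3 and Smith normal form diag(1,1,1).

∂_2: C_2 → C_1 sends each 2-simplex [p,q,r] to [q,r] − [p,r] + [p,q]. For instance
  ∂ABD = BD − AD + AB,
  ∂ABE = BE − AE + AB.
The resulting 6×4 matrix has rank 3, and its Smith normal form has invariant factors (1,1,1).

Reading off H_k = ker ∂_k / im ∂_{k+1}:

  H_2: rank ker ∂_2 − rank ∂_3 = (4 − 3) − 0 = 1, and there is no ∂_3, so H_2 ≅ Z.

(K is a triangulation of the 2-sphere S^2.)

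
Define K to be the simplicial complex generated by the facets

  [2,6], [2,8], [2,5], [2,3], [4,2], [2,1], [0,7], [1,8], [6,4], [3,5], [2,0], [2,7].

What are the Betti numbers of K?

b_0 = 1, b_1 = 4.

Order the vertices as 0 < 1 < 2 < 3 < 4 < 5 < 6 < 7 < 8. Listing each simplex with vertices in this order, K has dimension 1 with simplices:

  0-simplices (9): [0], [1], [2], [3], [4], [5], [6], [7], [8]
  1-simplices (12): [0,2], [0,7], [1,2], [1,8], [2,3], [2,4], [2,5], [2,6], [2,7], [2,8], [3,5], [4,6]

Hence C_0 ≅ Z^9, C_1 ≅ Z^12.

∂_1: C_1 → C_0 sends each edge [p,q] (with p < q) to q − p.
The 9×12 boundary matrix has rank 8 and Smith normal form diag(1,1,1,1,1,1,1,1).

Now H_k = ker ∂_k / im ∂_{k+1}, so:

  H_0: rank C_0 − rank ∂_1 = 9 − 8 = 1, and the invariant factors of ∂_1 are all 1, so H_0 = Z.
  H_1: rank ker ∂_1 − rank ∂_2 = (12 − 8) − 0 = 4, and there is no ∂_2, so H_1 = Z^4.

As a check, the Euler characteristic is 9 − 12 = -3, which agrees with 1 − 4 = -3.

Hence the Betti numbers are b_0 = 1, b_1 = 4.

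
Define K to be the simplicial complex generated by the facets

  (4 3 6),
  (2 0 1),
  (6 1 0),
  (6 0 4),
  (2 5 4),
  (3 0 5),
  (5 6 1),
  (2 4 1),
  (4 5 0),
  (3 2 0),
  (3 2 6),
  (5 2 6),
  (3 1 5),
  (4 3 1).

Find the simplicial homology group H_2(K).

K has 7 vertices, 21 edges, 14 triangles.
rank ∂_2 = 13, rank ∂_3 = 0 ⇒ b_2 = 14 − 13 − 0 = 1. So H_2 ≅ Z.

H_2 ≅ Z.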